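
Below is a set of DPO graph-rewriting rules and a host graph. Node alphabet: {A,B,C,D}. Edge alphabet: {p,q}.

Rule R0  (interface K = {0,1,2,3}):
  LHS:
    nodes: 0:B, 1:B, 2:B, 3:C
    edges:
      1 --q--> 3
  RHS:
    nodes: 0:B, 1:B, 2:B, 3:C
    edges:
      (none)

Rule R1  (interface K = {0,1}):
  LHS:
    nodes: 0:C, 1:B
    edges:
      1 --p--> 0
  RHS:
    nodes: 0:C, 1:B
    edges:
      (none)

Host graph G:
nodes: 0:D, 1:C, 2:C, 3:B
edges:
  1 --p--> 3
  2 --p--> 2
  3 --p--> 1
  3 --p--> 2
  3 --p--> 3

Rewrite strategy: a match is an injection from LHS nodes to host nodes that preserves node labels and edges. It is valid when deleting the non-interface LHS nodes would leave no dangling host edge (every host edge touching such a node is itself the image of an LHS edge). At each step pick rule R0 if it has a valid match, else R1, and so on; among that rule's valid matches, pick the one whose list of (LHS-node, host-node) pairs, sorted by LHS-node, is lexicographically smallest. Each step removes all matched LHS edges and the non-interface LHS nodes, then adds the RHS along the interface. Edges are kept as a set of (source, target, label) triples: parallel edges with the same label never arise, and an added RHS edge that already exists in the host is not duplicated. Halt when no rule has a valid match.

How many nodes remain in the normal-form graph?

Answer: 4

Steps:
initial: |V|=4 |E|=5  E = 1-p->3 2-p->2 3-p->1 3-p->2 3-p->3
step 1: apply R1 at {0↦1, 1↦3}  → |V|=4 |E|=4  E = 1-p->3 2-p->2 3-p->2 3-p->3
step 2: apply R1 at {0↦2, 1↦3}  → |V|=4 |E|=3  E = 1-p->3 2-p->2 3-p->3
final graph: no rule applies after step 2
NF nodes: {0:D, 1:C, 2:C, 3:B}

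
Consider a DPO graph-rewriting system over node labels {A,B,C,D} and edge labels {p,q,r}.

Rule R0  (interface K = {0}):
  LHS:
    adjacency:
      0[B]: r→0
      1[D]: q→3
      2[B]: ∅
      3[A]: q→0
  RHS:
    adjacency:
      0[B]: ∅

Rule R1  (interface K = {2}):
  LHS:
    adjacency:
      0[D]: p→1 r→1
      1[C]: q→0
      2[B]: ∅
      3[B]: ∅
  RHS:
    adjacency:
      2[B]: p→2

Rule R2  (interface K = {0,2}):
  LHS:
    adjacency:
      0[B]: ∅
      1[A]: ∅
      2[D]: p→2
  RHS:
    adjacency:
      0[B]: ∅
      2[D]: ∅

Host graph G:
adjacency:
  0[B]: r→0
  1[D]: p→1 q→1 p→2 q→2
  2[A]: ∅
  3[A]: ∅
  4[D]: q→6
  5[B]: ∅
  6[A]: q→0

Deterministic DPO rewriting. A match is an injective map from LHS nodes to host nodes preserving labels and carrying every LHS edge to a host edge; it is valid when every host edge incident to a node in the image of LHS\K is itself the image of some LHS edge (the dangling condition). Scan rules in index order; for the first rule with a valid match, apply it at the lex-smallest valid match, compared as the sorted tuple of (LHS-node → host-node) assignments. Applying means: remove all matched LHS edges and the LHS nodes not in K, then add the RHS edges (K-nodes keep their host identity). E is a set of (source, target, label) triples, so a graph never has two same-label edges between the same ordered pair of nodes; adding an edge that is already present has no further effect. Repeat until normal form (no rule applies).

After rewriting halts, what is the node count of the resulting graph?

Answer: 3

Rewrite trace:
initial: |V|=7 |E|=7  E = 0-r->0 1-p->1 1-q->1 1-p->2 1-q->2 4-q->6 6-q->0
step 1: apply R0 at {0↦0, 1↦4, 2↦5, 3↦6}  → |V|=4 |E|=4  E = 1-p->1 1-q->1 1-p->2 1-q->2
step 2: apply R2 at {0↦0, 1↦3, 2↦1}  → |V|=3 |E|=3  E = 1-q->1 1-p->2 1-q->2
halt: no rule applies after step 2
NF nodes: {0:B, 1:D, 2:A}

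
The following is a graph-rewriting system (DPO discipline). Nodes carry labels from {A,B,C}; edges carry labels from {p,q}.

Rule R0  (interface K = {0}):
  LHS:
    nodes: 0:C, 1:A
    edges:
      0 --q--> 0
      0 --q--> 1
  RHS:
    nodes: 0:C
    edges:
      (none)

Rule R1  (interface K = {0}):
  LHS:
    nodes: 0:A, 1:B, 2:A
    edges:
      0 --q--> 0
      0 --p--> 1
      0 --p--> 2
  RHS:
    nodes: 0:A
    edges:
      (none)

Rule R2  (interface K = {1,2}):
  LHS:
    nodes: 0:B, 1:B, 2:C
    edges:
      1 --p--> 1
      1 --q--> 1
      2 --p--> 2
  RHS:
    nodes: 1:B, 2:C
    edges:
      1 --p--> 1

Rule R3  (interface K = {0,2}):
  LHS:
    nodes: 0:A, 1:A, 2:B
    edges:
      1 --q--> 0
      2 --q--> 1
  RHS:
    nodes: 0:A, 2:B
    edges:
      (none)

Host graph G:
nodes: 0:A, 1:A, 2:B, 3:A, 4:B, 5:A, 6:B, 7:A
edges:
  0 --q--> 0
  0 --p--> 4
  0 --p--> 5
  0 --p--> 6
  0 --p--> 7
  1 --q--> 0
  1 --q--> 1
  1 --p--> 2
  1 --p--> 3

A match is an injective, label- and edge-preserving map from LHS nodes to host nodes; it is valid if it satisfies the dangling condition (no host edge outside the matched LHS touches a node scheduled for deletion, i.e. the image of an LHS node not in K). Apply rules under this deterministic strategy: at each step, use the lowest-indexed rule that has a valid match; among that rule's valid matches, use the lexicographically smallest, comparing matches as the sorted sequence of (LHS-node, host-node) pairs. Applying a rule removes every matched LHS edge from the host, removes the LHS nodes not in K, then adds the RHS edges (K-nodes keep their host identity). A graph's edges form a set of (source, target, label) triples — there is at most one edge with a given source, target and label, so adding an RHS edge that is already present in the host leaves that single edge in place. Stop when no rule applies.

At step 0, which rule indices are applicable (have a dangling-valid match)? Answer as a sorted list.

Answer: [R1]

Steps:
R0: no valid match — LHS pattern not found
R1: 5 valid matches — {0↦0, 1↦4, 2↦5}, {0↦0, 1↦4, 2↦7}, {0↦0, 1↦6, 2↦5} (+2 more)
R2: no valid match — LHS pattern not found
R3: no valid match — LHS pattern not found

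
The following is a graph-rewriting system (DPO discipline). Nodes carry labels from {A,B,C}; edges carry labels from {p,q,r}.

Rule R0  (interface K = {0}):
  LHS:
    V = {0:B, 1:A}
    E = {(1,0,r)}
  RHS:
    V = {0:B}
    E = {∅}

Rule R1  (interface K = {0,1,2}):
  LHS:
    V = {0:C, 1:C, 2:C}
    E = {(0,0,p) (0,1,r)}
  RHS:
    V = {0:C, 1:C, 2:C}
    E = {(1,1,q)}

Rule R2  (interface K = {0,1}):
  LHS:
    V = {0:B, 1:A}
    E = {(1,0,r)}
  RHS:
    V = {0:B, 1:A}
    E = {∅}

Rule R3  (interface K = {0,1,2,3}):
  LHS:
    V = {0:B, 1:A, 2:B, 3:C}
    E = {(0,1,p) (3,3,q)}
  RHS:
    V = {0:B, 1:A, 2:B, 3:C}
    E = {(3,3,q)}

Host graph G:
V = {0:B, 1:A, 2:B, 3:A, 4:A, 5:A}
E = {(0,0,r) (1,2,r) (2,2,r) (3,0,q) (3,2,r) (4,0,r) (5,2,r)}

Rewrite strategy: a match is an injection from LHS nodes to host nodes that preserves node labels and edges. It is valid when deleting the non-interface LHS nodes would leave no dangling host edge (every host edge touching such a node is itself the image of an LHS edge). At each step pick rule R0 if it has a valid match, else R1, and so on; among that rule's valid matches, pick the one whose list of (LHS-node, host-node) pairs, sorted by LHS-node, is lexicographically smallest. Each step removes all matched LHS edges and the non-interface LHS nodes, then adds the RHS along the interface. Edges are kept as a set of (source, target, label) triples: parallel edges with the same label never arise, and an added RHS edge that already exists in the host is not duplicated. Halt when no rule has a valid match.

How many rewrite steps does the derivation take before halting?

Answer: 4

Rewrite trace:
initial: |V|=6 |E|=7  E = 0-r->0 1-r->2 2-r->2 3-q->0 3-r->2 4-r->0 5-r->2
step 1: apply R0 at {0↦0, 1↦4}  → |V|=5 |E|=6  E = 0-r->0 1-r->2 2-r->2 3-q->0 3-r->2 5-r->2
step 2: apply R0 at {0↦2, 1↦1}  → |V|=4 |E|=5  E = 0-r->0 2-r->2 3-q->0 3-r->2 5-r->2
step 3: apply R0 at {0↦2, 1↦5}  → |V|=3 |E|=4  E = 0-r->0 2-r->2 3-q->0 3-r->2
step 4: apply R2 at {0↦2, 1↦3}  → |V|=3 |E|=3  E = 0-r->0 2-r->2 3-q->0
final graph: no rule applies after step 4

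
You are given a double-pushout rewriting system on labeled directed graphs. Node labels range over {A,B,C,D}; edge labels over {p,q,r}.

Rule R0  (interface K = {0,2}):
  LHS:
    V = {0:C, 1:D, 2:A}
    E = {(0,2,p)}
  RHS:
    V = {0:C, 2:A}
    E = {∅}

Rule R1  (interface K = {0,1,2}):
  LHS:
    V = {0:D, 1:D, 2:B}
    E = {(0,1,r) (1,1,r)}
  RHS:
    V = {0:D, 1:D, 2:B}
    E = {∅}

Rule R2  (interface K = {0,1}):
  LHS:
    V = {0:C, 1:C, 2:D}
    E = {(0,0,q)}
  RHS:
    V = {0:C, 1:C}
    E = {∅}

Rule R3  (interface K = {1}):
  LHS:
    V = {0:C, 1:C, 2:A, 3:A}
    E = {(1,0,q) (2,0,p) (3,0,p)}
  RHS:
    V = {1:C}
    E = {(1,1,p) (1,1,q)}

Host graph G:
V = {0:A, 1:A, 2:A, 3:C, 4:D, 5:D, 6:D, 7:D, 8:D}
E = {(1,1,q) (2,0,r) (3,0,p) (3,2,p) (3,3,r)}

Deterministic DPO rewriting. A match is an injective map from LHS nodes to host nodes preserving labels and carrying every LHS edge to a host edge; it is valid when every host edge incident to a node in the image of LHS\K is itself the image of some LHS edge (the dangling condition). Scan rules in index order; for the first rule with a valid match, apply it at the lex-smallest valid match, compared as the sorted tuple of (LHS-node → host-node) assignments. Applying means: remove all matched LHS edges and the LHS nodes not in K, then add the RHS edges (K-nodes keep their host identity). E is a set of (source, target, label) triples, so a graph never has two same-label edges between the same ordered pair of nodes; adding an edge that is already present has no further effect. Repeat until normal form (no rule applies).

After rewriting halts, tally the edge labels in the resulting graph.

Answer: q:1 r:2

Rewrite trace:
initial: |V|=9 |E|=5  E = 1-q->1 2-r->0 3-p->0 3-p->2 3-r->3
step 1: apply R0 at {0↦3, 1↦4, 2↦0}  → |V|=8 |E|=4  E = 1-q->1 2-r->0 3-p->2 3-r->3
step 2: apply R0 at {0↦3, 1↦5, 2↦2}  → |V|=7 |E|=3  E = 1-q->1 2-r->0 3-r->3
halt: no rule applies after step 2
NF edges: [(1, 1, 'q'), (2, 0, 'r'), (3, 3, 'r')]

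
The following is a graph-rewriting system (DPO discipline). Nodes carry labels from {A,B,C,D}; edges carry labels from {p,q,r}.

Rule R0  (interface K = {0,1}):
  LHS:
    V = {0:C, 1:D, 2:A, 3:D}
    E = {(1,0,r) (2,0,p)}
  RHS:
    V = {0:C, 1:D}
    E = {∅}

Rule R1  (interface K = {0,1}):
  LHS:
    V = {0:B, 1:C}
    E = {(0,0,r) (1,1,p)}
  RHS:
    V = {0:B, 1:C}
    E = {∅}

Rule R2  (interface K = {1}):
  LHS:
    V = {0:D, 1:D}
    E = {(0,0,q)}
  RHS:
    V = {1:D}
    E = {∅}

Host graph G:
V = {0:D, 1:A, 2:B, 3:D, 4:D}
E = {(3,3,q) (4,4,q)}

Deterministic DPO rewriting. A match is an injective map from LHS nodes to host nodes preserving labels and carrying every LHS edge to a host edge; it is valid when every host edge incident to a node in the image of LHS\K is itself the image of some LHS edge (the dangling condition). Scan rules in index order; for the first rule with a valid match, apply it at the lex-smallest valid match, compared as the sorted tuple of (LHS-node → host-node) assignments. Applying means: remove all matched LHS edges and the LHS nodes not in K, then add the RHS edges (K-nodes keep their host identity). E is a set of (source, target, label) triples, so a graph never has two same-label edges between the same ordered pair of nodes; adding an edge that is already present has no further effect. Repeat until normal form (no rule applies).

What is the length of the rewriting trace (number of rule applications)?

[0] host  ⇒  5 nodes, 2 edges  {3-q->3 4-q->4}
[1] R2 @ {0↦3, 1↦0}  ⇒  4 nodes, 1 edges  {4-q->4}
[2] R2 @ {0↦4, 1↦0}  ⇒  3 nodes, 0 edges  {∅}
normal form: no rule applies after step 2

Answer: 2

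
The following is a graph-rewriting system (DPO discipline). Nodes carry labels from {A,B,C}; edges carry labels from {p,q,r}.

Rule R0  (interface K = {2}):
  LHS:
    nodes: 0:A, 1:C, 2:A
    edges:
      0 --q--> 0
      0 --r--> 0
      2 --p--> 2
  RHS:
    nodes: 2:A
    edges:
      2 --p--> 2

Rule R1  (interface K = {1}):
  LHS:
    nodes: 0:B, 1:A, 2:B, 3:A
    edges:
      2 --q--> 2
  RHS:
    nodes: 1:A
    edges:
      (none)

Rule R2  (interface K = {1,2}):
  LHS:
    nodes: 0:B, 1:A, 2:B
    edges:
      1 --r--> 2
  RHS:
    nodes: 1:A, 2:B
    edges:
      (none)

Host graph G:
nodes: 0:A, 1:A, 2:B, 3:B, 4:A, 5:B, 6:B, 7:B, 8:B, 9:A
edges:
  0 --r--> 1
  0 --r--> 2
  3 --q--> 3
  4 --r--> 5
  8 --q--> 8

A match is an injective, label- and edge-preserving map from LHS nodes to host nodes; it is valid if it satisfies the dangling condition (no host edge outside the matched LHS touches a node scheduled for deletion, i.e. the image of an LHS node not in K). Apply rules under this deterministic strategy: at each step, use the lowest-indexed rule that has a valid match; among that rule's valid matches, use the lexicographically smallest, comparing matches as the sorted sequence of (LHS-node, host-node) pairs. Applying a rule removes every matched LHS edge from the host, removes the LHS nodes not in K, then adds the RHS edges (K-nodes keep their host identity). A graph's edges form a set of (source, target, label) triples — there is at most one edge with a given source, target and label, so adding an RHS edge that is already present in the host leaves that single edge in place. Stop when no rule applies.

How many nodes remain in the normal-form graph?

start.  V:10 E:5  edges: 0-r->1 0-r->2 3-q->3 4-r->5 8-q->8
1. fire R1 via {0↦6, 1↦0, 2↦3, 3↦9}  →  V:7 E:4  edges: 0-r->1 0-r->2 4-r->5 8-q->8
2. fire R2 via {0↦7, 1↦0, 2↦2}  →  V:6 E:3  edges: 0-r->1 4-r->5 8-q->8
3. fire R2 via {0↦2, 1↦4, 2↦5}  →  V:5 E:2  edges: 0-r->1 8-q->8
4. fire R1 via {0↦5, 1↦0, 2↦8, 3↦4}  →  V:2 E:1  edges: 0-r->1
halt: no rule applies after step 4
NF nodes: {0:A, 1:A}

Answer: 2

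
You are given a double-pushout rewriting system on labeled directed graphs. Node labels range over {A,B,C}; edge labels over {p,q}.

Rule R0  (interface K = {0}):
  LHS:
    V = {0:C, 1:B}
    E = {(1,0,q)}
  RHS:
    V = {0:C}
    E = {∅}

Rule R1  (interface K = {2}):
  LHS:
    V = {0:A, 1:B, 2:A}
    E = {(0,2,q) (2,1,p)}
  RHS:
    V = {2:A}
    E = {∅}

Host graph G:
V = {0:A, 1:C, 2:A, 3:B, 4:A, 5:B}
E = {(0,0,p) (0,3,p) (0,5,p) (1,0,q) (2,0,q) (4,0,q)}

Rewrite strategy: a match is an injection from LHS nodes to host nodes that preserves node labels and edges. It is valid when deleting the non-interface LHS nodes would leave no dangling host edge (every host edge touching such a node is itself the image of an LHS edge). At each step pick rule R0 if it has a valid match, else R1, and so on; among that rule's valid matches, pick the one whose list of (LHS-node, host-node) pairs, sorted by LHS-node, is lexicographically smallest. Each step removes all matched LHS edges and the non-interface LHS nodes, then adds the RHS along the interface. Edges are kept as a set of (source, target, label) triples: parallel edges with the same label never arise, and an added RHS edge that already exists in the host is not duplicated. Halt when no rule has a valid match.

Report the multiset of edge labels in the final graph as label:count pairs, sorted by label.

Answer: p:1 q:1

Derivation:
[0] host  ⇒  6 nodes, 6 edges  {0-p->0 0-p->3 0-p->5 1-q->0 2-q->0 4-q->0}
[1] R1 @ {0↦2, 1↦3, 2↦0}  ⇒  4 nodes, 4 edges  {0-p->0 0-p->5 1-q->0 4-q->0}
[2] R1 @ {0↦4, 1↦5, 2↦0}  ⇒  2 nodes, 2 edges  {0-p->0 1-q->0}
final graph: no rule applies after step 2
NF edges: [(0, 0, 'p'), (1, 0, 'q')]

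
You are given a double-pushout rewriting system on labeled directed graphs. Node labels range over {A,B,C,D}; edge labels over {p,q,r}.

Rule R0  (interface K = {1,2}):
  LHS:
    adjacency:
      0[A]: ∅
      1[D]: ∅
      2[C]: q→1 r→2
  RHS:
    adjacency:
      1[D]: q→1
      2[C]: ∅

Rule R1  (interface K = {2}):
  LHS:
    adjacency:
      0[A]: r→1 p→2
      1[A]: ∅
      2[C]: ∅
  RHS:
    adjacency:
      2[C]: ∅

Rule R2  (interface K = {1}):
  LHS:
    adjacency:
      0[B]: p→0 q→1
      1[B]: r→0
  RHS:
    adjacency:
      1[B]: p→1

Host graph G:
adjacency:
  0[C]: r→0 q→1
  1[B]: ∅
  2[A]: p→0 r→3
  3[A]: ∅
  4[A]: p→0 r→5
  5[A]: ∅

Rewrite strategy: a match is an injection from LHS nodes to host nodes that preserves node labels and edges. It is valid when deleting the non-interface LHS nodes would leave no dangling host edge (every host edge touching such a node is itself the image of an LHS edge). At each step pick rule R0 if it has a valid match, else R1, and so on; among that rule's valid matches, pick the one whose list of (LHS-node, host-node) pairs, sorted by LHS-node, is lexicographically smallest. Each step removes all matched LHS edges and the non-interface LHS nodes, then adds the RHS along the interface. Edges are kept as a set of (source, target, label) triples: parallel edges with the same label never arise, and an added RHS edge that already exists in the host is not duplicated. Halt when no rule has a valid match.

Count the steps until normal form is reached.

initial: |V|=6 |E|=6  E = 0-r->0 0-q->1 2-p->0 2-r->3 4-p->0 4-r->5
step 1: apply R1 at {0↦2, 1↦3, 2↦0}  → |V|=4 |E|=4  E = 0-r->0 0-q->1 4-p->0 4-r->5
step 2: apply R1 at {0↦4, 1↦5, 2↦0}  → |V|=2 |E|=2  E = 0-r->0 0-q->1
halt: no rule applies after step 2

Answer: 2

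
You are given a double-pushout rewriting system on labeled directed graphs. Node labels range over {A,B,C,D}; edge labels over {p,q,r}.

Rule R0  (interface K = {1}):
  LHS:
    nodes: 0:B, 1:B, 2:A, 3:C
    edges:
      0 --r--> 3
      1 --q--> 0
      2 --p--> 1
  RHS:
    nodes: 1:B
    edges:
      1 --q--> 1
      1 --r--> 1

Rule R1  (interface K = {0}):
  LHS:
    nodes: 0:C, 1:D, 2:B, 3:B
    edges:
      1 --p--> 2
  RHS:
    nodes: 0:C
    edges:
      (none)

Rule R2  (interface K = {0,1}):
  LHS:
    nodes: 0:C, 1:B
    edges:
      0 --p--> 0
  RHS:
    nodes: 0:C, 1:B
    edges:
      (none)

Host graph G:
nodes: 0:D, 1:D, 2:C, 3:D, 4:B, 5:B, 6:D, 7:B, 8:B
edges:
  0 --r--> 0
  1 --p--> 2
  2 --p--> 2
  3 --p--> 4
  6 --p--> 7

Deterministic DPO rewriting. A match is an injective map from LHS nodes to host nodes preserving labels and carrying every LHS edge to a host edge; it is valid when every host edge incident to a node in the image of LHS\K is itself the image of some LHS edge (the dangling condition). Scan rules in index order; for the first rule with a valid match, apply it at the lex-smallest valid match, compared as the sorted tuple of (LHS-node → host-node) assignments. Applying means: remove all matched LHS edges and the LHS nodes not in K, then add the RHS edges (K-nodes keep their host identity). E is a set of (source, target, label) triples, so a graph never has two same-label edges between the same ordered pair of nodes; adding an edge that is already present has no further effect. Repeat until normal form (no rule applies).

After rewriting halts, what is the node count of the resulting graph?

initial: |V|=9 |E|=5  E = 0-r->0 1-p->2 2-p->2 3-p->4 6-p->7
step 1: apply R1 at {0↦2, 1↦3, 2↦4, 3↦5}  → |V|=6 |E|=4  E = 0-r->0 1-p->2 2-p->2 6-p->7
step 2: apply R1 at {0↦2, 1↦6, 2↦7, 3↦8}  → |V|=3 |E|=3  E = 0-r->0 1-p->2 2-p->2
normal form: no rule applies after step 2
NF nodes: {0:D, 1:D, 2:C}

Answer: 3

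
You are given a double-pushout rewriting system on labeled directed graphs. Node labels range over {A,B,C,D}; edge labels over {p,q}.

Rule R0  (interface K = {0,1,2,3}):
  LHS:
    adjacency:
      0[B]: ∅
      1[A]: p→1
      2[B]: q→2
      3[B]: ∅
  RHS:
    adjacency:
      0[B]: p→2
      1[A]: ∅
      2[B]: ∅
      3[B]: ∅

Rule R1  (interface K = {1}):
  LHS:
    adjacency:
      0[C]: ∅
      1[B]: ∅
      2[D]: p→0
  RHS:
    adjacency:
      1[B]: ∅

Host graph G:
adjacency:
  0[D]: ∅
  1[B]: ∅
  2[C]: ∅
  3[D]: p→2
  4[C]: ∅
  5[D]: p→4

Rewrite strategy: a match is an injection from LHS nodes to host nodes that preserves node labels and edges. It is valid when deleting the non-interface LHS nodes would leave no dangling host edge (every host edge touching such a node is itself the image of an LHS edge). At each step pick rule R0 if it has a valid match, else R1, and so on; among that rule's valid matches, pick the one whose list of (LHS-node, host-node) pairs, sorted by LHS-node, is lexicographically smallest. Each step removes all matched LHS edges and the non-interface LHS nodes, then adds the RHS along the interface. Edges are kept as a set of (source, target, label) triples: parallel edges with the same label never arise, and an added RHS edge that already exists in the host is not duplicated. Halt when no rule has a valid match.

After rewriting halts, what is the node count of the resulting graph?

[0] host  ⇒  6 nodes, 2 edges  {3-p->2 5-p->4}
[1] R1 @ {0↦2, 1↦1, 2↦3}  ⇒  4 nodes, 1 edges  {5-p->4}
[2] R1 @ {0↦4, 1↦1, 2↦5}  ⇒  2 nodes, 0 edges  {∅}
halt: no rule applies after step 2
NF nodes: {0:D, 1:B}

Answer: 2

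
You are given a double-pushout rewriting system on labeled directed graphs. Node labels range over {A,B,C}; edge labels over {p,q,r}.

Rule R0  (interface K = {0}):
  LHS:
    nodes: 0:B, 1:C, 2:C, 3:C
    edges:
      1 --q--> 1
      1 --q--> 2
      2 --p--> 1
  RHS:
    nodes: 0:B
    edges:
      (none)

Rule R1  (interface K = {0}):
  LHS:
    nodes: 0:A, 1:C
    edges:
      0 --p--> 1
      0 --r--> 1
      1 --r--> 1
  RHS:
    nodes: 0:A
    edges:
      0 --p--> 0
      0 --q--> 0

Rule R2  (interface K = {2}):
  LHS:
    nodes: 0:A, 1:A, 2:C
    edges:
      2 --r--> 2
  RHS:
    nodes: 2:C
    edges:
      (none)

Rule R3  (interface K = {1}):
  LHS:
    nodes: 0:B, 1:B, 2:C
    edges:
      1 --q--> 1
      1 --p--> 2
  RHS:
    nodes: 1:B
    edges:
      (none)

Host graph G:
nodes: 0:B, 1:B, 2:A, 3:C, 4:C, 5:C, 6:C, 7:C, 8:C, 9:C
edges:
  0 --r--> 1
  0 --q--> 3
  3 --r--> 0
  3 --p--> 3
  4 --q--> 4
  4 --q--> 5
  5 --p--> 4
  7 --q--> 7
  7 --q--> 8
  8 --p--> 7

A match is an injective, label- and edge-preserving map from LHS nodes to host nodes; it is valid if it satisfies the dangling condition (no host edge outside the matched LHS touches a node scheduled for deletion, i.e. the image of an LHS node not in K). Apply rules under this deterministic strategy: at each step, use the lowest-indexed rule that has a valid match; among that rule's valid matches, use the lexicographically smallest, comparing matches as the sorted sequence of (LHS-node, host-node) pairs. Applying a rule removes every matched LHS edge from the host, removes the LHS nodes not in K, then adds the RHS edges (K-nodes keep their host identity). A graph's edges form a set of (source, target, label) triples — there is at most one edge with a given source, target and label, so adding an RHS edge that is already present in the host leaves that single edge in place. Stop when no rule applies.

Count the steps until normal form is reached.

Answer: 2

Steps:
start.  V:10 E:10  edges: 0-r->1 0-q->3 3-r->0 3-p->3 4-q->4 4-q->5 5-p->4 7-q->7 7-q->8 8-p->7
1. fire R0 via {0↦0, 1↦4, 2↦5, 3↦6}  →  V:7 E:7  edges: 0-r->1 0-q->3 3-r->0 3-p->3 7-q->7 7-q->8 8-p->7
2. fire R0 via {0↦0, 1↦7, 2↦8, 3↦9}  →  V:4 E:4  edges: 0-r->1 0-q->3 3-r->0 3-p->3
normal form: no rule applies after step 2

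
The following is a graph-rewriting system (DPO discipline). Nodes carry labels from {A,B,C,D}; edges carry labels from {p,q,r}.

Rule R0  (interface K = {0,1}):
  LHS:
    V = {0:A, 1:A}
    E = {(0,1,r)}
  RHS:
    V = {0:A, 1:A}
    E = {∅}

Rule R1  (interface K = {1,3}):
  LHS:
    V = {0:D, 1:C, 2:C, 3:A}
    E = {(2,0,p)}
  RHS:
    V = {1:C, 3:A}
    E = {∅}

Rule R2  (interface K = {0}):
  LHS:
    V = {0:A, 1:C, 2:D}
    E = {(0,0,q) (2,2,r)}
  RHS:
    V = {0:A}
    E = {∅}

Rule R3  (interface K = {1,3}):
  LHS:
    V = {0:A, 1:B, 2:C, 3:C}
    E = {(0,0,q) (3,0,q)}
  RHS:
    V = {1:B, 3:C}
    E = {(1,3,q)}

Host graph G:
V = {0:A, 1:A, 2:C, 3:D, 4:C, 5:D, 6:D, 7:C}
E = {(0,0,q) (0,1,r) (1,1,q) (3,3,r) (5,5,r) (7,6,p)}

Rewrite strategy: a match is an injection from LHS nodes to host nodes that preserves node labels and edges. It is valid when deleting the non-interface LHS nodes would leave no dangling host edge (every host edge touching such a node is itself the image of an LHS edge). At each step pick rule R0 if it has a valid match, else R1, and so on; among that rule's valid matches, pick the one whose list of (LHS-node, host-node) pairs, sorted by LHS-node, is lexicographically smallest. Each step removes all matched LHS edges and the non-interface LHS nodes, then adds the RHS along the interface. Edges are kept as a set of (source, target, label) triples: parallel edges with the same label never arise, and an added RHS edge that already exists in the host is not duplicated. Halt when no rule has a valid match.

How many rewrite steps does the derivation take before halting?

Answer: 4

Derivation:
[0] host  ⇒  8 nodes, 6 edges  {0-q->0 0-r->1 1-q->1 3-r->3 5-r->5 7-p->6}
[1] R0 @ {0↦0, 1↦1}  ⇒  8 nodes, 5 edges  {0-q->0 1-q->1 3-r->3 5-r->5 7-p->6}
[2] R1 @ {0↦6, 1↦2, 2↦7, 3↦0}  ⇒  6 nodes, 4 edges  {0-q->0 1-q->1 3-r->3 5-r->5}
[3] R2 @ {0↦0, 1↦2, 2↦3}  ⇒  4 nodes, 2 edges  {1-q->1 5-r->5}
[4] R2 @ {0↦1, 1↦4, 2↦5}  ⇒  2 nodes, 0 edges  {∅}
halt: no rule applies after step 4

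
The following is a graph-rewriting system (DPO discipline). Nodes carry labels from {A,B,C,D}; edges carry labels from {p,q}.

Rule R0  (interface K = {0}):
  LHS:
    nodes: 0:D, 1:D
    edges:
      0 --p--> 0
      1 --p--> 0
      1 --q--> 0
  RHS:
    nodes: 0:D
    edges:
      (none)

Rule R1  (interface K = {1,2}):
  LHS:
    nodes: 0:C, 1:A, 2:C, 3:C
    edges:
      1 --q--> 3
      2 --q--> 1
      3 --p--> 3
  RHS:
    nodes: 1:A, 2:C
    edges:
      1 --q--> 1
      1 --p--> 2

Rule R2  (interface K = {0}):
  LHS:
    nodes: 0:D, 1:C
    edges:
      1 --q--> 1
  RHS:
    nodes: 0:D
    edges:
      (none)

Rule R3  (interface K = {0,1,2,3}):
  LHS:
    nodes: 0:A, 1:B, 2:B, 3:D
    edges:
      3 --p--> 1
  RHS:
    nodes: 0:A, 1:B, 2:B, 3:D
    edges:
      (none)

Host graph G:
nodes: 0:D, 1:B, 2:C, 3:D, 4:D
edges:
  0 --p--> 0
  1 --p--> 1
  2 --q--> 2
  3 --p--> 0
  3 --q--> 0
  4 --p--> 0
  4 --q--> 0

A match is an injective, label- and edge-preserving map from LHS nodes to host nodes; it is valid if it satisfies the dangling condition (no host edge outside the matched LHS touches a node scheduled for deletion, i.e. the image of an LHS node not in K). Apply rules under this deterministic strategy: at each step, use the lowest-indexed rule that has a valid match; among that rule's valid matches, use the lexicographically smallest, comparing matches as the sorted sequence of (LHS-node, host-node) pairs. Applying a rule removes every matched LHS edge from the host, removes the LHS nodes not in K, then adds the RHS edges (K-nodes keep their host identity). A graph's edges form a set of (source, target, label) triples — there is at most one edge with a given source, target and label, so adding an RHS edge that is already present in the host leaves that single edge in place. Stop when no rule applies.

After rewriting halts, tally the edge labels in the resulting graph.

initial: |V|=5 |E|=7  E = 0-p->0 1-p->1 2-q->2 3-p->0 3-q->0 4-p->0 4-q->0
step 1: apply R0 at {0↦0, 1↦3}  → |V|=4 |E|=4  E = 1-p->1 2-q->2 4-p->0 4-q->0
step 2: apply R2 at {0↦0, 1↦2}  → |V|=3 |E|=3  E = 1-p->1 4-p->0 4-q->0
final graph: no rule applies after step 2
NF edges: [(1, 1, 'p'), (4, 0, 'p'), (4, 0, 'q')]

Answer: p:2 q:1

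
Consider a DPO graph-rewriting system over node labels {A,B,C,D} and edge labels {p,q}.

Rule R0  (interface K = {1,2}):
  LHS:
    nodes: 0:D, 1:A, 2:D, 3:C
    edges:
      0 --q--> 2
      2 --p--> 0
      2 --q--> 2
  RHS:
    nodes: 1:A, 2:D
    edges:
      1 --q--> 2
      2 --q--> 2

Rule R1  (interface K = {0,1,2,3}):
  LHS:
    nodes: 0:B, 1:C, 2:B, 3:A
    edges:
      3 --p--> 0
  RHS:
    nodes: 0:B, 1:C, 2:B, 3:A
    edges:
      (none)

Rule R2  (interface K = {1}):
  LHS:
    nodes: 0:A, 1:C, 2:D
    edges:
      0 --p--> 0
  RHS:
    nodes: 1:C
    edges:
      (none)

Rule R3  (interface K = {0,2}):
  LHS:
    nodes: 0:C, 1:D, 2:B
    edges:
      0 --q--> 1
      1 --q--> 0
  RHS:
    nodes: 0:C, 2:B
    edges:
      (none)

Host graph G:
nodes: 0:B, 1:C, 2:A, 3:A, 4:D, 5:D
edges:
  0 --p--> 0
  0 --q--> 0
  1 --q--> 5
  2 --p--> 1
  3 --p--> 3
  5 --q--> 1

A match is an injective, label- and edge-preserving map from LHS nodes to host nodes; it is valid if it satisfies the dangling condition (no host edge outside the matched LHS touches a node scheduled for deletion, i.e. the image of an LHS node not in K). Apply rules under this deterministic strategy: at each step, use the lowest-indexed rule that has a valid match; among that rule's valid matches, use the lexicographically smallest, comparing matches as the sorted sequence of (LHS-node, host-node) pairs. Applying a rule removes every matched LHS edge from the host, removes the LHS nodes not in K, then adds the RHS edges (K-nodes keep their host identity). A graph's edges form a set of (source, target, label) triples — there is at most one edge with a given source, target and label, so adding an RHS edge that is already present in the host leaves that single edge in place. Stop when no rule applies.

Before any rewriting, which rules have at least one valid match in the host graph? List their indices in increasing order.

Answer: [R2,R3]

Rewrite trace:
R0: no valid match — LHS pattern not found
R1: no valid match — LHS pattern not found
R2: 1 valid match — {0↦3, 1↦1, 2↦4}
R3: 1 valid match — {0↦1, 1↦5, 2↦0}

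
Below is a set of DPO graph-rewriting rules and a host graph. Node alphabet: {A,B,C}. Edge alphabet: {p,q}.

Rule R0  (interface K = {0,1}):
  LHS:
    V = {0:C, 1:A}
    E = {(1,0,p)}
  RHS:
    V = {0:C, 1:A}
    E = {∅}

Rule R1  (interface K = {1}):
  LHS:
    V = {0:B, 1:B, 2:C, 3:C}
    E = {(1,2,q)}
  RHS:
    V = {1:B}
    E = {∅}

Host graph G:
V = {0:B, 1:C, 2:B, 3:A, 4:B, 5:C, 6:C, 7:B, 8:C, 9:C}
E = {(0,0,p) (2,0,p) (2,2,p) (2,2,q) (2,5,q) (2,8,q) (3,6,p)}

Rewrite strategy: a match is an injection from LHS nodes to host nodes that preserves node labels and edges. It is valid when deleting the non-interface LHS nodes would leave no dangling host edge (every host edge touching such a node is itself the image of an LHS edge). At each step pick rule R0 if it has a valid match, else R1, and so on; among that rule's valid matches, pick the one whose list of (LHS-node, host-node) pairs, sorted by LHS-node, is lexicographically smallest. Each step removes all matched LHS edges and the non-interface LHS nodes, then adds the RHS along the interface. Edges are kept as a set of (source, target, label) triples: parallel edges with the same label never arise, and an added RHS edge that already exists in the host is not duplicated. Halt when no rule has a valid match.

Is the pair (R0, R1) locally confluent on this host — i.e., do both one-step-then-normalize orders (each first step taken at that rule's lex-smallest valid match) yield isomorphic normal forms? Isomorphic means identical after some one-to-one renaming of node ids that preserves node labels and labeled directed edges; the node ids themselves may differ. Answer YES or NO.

branch R0-first: apply at {0↦6, 1↦3} → |E|=6, then 2 more step(s) → NF |V|=4 |E|=4 V={0:B, 2:B, 3:A, 9:C} E=0-p->0 2-p->0 2-p->2 2-q->2
branch R1-first: apply at {0↦4, 1↦2, 2↦5, 3↦1} → |E|=6, then 2 more step(s) → NF |V|=4 |E|=4 V={0:B, 2:B, 3:A, 9:C} E=0-p->0 2-p->0 2-p->2 2-q->2
graphs isomorphic (equal up to label-preserving node renaming)

Answer: YES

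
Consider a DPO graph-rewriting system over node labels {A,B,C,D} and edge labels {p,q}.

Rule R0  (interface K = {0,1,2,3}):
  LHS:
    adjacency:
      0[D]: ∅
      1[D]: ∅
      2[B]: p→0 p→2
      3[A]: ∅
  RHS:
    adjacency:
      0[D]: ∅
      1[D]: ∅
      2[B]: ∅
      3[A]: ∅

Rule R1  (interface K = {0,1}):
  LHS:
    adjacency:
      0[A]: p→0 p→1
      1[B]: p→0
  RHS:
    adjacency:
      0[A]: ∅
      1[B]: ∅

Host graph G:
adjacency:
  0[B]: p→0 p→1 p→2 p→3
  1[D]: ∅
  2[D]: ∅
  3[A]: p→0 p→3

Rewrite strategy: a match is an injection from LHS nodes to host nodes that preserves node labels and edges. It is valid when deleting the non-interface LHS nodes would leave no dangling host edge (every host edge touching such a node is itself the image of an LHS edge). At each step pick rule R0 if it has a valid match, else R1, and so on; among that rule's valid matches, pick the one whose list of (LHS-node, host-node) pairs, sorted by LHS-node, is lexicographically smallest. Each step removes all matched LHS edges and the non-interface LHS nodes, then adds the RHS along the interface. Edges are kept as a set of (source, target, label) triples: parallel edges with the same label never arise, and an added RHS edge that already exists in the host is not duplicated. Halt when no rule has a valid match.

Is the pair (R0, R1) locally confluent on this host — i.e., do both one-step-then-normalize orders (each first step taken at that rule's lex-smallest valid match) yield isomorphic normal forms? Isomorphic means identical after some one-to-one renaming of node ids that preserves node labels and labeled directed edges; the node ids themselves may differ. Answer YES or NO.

Answer: YES

Steps:
branch R0-first: apply at {0↦1, 1↦2, 2↦0, 3↦3} → |E|=4, then 1 more step(s) → NF |V|=4 |E|=1 V={0:B, 1:D, 2:D, 3:A} E=0-p->2
branch R1-first: apply at {0↦3, 1↦0} → |E|=3, then 1 more step(s) → NF |V|=4 |E|=1 V={0:B, 1:D, 2:D, 3:A} E=0-p->2
graphs isomorphic (equal up to label-preserving node renaming)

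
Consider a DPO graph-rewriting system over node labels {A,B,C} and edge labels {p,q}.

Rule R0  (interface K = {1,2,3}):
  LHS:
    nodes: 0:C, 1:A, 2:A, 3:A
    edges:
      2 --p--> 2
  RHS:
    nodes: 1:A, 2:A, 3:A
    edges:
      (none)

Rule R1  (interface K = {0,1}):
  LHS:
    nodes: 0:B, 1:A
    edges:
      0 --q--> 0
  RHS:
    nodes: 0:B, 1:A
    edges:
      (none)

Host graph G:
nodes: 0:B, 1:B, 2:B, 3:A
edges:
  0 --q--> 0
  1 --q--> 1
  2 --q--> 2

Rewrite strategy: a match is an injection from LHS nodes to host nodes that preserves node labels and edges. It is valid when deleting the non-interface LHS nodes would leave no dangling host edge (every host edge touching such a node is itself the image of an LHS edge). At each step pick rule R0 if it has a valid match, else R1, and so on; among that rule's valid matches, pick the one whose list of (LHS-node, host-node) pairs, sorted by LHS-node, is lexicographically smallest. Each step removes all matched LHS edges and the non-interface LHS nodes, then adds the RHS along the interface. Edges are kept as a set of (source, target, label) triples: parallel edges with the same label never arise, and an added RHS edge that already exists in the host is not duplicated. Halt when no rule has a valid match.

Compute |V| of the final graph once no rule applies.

Answer: 4

Rewrite trace:
initial: |V|=4 |E|=3  E = 0-q->0 1-q->1 2-q->2
step 1: apply R1 at {0↦0, 1↦3}  → |V|=4 |E|=2  E = 1-q->1 2-q->2
step 2: apply R1 at {0↦1, 1↦3}  → |V|=4 |E|=1  E = 2-q->2
step 3: apply R1 at {0↦2, 1↦3}  → |V|=4 |E|=0  E = ∅
halt: no rule applies after step 3
NF nodes: {0:B, 1:B, 2:B, 3:A}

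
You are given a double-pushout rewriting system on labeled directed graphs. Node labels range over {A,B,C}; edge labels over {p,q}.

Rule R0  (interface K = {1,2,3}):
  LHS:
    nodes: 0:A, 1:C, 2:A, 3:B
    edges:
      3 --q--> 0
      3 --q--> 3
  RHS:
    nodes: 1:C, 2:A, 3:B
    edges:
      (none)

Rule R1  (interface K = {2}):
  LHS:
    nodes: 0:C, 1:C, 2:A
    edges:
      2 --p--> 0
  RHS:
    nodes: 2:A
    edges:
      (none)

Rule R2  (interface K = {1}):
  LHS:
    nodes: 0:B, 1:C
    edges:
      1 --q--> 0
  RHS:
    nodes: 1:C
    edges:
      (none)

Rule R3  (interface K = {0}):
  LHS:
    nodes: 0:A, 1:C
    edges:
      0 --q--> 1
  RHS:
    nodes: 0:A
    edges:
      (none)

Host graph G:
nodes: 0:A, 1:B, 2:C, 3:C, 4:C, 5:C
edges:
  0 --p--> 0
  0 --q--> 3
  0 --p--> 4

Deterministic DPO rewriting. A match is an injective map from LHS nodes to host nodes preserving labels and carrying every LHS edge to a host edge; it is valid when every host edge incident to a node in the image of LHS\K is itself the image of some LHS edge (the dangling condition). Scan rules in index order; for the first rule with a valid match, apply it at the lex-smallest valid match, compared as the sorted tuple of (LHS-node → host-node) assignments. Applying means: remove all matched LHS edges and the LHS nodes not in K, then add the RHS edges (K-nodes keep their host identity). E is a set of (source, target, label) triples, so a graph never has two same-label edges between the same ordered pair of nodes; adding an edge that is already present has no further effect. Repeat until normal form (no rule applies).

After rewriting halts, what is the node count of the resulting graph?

Answer: 3

Rewrite trace:
[0] host  ⇒  6 nodes, 3 edges  {0-p->0 0-q->3 0-p->4}
[1] R1 @ {0↦4, 1↦2, 2↦0}  ⇒  4 nodes, 2 edges  {0-p->0 0-q->3}
[2] R3 @ {0↦0, 1↦3}  ⇒  3 nodes, 1 edges  {0-p->0}
normal form: no rule applies after step 2
NF nodes: {0:A, 1:B, 5:C}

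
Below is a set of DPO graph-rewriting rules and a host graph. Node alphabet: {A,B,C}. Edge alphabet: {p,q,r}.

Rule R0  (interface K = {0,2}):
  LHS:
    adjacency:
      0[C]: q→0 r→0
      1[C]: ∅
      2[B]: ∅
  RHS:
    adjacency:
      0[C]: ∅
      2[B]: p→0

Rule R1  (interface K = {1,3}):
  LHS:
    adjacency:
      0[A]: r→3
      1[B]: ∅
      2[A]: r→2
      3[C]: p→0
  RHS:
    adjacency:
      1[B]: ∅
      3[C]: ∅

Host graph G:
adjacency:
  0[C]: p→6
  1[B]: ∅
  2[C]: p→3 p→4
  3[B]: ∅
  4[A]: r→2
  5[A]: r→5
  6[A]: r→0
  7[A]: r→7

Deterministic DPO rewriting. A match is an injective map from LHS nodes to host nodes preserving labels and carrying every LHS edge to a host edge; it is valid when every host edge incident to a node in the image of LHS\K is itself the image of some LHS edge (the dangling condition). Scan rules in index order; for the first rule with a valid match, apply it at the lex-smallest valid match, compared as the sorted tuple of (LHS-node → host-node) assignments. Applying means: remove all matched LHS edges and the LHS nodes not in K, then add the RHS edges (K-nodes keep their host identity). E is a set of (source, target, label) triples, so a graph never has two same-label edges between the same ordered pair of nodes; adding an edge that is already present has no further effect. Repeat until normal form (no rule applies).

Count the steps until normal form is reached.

initial: |V|=8 |E|=7  E = 0-p->6 2-p->3 2-p->4 4-r->2 5-r->5 6-r->0 7-r->7
step 1: apply R1 at {0↦4, 1↦1, 2↦5, 3↦2}  → |V|=6 |E|=4  E = 0-p->6 2-p->3 6-r->0 7-r->7
step 2: apply R1 at {0↦6, 1↦1, 2↦7, 3↦0}  → |V|=4 |E|=1  E = 2-p->3
halt: no rule applies after step 2

Answer: 2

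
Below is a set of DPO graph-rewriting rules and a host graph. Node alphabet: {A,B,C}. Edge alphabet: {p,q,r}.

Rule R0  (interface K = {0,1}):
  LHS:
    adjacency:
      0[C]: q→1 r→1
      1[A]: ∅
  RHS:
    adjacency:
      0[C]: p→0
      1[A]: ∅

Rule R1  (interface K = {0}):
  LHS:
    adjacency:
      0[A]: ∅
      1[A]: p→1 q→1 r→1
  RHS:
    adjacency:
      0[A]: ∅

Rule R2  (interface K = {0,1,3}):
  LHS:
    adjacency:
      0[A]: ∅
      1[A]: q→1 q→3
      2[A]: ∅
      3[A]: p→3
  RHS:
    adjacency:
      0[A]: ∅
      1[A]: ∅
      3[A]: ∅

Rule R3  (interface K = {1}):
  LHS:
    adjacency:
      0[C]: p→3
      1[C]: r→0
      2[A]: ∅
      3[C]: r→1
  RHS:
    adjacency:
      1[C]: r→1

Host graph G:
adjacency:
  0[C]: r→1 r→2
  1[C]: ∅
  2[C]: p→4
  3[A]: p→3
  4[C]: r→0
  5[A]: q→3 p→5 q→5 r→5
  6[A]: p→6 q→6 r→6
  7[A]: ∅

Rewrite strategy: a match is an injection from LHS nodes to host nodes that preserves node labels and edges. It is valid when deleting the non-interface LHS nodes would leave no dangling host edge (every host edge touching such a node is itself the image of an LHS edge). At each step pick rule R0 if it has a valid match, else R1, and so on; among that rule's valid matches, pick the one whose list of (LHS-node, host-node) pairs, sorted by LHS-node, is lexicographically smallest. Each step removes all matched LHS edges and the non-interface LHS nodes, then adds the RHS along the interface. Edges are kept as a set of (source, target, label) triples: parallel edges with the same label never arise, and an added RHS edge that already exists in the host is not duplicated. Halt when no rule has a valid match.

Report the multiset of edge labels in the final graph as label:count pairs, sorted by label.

Answer: p:2 q:2 r:3

Rewrite trace:
initial: |V|=8 |E|=12  E = 0-r->1 0-r->2 2-p->4 3-p->3 4-r->0 5-q->3 5-p->5 5-q->5 5-r->5 6-p->6 6-q->6 6-r->6
step 1: apply R1 at {0↦3, 1↦6}  → |V|=7 |E|=9  E = 0-r->1 0-r->2 2-p->4 3-p->3 4-r->0 5-q->3 5-p->5 5-q->5 5-r->5
step 2: apply R3 at {0↦2, 1↦0, 2↦7, 3↦4}  → |V|=4 |E|=7  E = 0-r->0 0-r->1 3-p->3 5-q->3 5-p->5 5-q->5 5-r->5
halt: no rule applies after step 2
NF edges: [(0, 0, 'r'), (0, 1, 'r'), (3, 3, 'p'), (5, 3, 'q'), (5, 5, 'p'), (5, 5, 'q'), (5, 5, 'r')]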